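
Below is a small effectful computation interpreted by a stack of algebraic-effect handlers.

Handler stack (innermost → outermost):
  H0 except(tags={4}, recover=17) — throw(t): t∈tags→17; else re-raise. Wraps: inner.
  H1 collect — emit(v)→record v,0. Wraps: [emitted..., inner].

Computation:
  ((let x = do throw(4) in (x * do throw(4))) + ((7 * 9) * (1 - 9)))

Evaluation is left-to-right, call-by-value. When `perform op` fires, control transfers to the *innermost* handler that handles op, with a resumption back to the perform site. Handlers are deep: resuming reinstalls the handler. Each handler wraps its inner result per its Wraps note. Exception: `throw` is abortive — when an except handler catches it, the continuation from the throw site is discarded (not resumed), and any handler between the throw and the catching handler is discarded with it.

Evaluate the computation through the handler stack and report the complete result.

Answer: [17]

Step-by-step:
throw(4) @ H0 caught ⇒ 17
H1 returns [17]
= [17]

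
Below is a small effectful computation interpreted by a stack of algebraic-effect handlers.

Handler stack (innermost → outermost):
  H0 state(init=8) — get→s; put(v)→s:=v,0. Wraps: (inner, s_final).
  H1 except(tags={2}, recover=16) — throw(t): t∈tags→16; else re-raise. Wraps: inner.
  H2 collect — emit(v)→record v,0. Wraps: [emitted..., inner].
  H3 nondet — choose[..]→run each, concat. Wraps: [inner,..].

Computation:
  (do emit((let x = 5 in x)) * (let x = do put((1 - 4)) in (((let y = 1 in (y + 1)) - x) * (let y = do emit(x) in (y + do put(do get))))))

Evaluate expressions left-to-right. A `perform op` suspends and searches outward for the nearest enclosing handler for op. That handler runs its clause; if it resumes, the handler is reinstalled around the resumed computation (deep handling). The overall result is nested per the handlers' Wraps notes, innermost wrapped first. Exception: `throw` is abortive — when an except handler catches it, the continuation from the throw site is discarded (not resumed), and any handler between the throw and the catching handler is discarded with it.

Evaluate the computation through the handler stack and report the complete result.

Answer: [[5, 0, (0, -3)]]

Evaluation trace:
emit(5) @ H2 ⇒ out+=5
put(-3) @ H0 ⇒ s:=-3
emit(0) @ H2 ⇒ out+=0
get @ H0 ⇒ -3
put(-3) @ H0 ⇒ s:=-3
H0 returns (0, -3)
H1 returns (0, -3)
H2 returns [5, 0, (0, -3)]
H3 returns [[5, 0, (0, -3)]]
= [[5, 0, (0, -3)]]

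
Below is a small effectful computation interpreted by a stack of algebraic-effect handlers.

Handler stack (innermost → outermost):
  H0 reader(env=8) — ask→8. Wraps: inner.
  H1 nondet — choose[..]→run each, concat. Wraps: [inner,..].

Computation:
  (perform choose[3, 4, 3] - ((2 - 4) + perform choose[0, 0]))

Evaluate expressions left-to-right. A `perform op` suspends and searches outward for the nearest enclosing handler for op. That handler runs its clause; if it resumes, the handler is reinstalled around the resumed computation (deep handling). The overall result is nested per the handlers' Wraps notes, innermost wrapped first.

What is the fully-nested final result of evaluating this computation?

Answer: [5, 5, 6, 6, 5, 5]

Evaluation trace:
choose[3, 4, 3] @ H1
  branch[0] choose=3:
    choose[0, 0] @ H1
      branch[0] choose=0:
        H0 returns 5
        H1 returns [5]
      branch[1] choose=0:
        H0 returns 5
        H1 returns [5]
  branch[1] choose=4:
    choose[0, 0] @ H1
      branch[0] choose=0:
        H0 returns 6
        H1 returns [6]
      branch[1] choose=0:
        H0 returns 6
        H1 returns [6]
  branch[2] choose=3:
    choose[0, 0] @ H1
      branch[0] choose=0:
        H0 returns 5
        H1 returns [5]
      branch[1] choose=0:
        H0 returns 5
        H1 returns [5]
= [5, 5, 6, 6, 5, 5]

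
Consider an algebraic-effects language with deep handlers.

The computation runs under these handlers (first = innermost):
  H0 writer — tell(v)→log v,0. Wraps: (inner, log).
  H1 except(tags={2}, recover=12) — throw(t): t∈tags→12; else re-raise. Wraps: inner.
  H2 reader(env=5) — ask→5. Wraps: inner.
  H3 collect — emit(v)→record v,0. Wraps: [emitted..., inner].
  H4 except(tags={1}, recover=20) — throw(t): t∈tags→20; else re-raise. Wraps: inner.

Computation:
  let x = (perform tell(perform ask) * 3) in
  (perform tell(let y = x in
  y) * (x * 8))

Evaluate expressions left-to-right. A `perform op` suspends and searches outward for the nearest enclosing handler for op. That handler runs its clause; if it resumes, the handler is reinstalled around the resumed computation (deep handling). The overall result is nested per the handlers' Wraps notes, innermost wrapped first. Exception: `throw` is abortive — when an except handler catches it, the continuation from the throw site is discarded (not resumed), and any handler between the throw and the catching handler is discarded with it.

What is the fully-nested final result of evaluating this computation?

Answer: [(0, (5, 0))]

Evaluation trace:
ask @ H2 ⇒ 5
tell(5) @ H0 ⇒ log+=5
tell(0) @ H0 ⇒ log+=0
H0 returns (0, (5, 0))
H1 returns (0, (5, 0))
H2 returns (0, (5, 0))
H3 returns [(0, (5, 0))]
H4 returns [(0, (5, 0))]
= [(0, (5, 0))]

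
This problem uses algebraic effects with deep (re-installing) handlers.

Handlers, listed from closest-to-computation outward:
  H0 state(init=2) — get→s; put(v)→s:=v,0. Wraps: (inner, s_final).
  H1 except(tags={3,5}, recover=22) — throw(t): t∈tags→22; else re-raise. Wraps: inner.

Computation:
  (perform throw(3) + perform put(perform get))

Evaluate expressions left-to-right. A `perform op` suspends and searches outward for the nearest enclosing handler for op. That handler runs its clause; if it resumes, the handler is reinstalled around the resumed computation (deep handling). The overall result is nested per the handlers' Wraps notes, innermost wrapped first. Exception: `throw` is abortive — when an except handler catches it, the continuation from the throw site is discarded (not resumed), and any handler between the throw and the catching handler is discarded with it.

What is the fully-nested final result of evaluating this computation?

Answer: 22

Working:
throw(3) @ H1 caught ⇒ 22
= 22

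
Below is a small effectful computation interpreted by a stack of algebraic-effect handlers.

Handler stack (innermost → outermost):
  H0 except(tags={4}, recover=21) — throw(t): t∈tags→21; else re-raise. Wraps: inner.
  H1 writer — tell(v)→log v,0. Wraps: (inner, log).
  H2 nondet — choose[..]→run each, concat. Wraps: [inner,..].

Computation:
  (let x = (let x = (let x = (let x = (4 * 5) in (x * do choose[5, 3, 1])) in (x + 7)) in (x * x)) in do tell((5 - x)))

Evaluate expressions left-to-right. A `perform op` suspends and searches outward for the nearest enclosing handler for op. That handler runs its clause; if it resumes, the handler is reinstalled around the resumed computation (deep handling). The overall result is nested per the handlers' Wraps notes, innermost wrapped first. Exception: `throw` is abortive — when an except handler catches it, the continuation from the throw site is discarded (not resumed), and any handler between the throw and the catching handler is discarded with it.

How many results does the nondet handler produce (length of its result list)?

Answer: 3

Evaluation trace:
choose[5, 3, 1] @ H2
  branch[0] choose=5:
    tell(-11444) @ H1 ⇒ log+=-11444
    H0 returns 0
    H1 returns (0, (-11444))
    H2 returns [(0, (-11444))]
  branch[1] choose=3:
    tell(-4484) @ H1 ⇒ log+=-4484
    H0 returns 0
    H1 returns (0, (-4484))
    H2 returns [(0, (-4484))]
  branch[2] choose=1:
    tell(-724) @ H1 ⇒ log+=-724
    H0 returns 0
    H1 returns (0, (-724))
    H2 returns [(0, (-724))]
= [(0, (-11444)), (0, (-4484)), (0, (-724))]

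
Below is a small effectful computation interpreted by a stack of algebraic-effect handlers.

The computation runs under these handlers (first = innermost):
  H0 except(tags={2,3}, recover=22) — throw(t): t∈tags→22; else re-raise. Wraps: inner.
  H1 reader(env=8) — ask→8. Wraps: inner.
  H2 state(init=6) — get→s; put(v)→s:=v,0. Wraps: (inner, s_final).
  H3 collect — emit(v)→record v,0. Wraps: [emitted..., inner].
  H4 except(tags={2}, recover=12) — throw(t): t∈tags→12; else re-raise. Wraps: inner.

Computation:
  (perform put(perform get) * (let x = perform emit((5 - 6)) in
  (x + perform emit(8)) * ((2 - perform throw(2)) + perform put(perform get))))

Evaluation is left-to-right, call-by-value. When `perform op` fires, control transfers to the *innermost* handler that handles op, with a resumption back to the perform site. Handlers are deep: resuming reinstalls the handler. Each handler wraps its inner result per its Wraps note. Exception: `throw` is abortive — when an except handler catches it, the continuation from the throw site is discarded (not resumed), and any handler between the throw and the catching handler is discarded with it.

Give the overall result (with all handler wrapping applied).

Working:
get @ H2 ⇒ 6
put(6) @ H2 ⇒ s:=6
emit(-1) @ H3 ⇒ out+=-1
emit(8) @ H3 ⇒ out+=8
throw(2) @ H0 caught ⇒ 22
H1 returns 22
H2 returns (22, 6)
H3 returns [-1, 8, (22, 6)]
H4 returns [-1, 8, (22, 6)]
= [-1, 8, (22, 6)]

Answer: [-1, 8, (22, 6)]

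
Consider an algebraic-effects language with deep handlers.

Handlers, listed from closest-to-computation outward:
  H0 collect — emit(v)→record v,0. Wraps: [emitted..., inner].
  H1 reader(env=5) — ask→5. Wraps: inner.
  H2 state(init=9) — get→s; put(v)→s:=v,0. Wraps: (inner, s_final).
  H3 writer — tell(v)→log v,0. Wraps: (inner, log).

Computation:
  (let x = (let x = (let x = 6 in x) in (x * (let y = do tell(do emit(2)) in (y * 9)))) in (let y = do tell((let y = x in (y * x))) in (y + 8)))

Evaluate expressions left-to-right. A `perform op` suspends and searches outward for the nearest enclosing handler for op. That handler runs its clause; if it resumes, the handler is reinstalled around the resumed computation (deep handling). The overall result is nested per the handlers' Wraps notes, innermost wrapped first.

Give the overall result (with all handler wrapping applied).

Working:
emit(2) @ H0 ⇒ out+=2
tell(0) @ H3 ⇒ log+=0
tell(0) @ H3 ⇒ log+=0
H0 returns [2, 8]
H1 returns [2, 8]
H2 returns ([2, 8], 9)
H3 returns (([2, 8], 9), (0, 0))
= (([2, 8], 9), (0, 0))

Answer: (([2, 8], 9), (0, 0))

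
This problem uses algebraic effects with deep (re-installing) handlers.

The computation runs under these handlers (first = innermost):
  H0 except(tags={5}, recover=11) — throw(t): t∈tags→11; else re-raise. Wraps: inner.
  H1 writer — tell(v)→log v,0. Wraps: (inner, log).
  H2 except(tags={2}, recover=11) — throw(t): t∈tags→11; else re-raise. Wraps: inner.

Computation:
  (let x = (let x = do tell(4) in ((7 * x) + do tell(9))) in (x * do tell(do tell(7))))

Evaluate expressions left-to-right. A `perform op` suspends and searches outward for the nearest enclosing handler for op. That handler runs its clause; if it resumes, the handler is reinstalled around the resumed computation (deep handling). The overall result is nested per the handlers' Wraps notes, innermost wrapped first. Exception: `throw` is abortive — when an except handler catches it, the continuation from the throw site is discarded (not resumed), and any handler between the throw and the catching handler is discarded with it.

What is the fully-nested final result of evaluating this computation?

Answer: (0, (4, 9, 7, 0))

Working:
tell(4) @ H1 ⇒ log+=4
tell(9) @ H1 ⇒ log+=9
tell(7) @ H1 ⇒ log+=7
tell(0) @ H1 ⇒ log+=0
H0 returns 0
H1 returns (0, (4, 9, 7, 0))
H2 returns (0, (4, 9, 7, 0))
= (0, (4, 9, 7, 0))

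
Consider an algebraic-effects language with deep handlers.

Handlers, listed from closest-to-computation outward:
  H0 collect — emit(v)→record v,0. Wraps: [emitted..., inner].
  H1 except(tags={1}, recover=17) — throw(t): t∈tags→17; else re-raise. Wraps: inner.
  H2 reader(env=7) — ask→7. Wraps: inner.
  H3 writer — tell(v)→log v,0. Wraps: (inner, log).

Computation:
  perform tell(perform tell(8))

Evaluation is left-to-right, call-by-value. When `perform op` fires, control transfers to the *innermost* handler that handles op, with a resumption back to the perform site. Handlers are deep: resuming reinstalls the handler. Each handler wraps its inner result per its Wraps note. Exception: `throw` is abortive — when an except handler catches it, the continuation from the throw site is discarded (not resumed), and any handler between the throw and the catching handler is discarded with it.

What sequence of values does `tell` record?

Evaluation trace:
tell(8) @ H3 ⇒ log+=8
tell(0) @ H3 ⇒ log+=0
H0 returns [0]
H1 returns [0]
H2 returns [0]
H3 returns ([0], (8, 0))
= ([0], (8, 0))

Answer: (8, 0)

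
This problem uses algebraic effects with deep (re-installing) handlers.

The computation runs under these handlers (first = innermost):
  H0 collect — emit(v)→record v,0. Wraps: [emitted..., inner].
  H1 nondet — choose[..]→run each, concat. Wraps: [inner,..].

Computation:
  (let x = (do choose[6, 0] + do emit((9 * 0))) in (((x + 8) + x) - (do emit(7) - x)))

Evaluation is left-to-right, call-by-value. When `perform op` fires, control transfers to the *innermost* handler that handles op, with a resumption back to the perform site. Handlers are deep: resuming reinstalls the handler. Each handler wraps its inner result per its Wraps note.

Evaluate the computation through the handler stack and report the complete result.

Evaluation trace:
choose[6, 0] @ H1
  branch[0] choose=6:
    emit(0) @ H0 ⇒ out+=0
    emit(7) @ H0 ⇒ out+=7
    H0 returns [0, 7, 26]
    H1 returns [[0, 7, 26]]
  branch[1] choose=0:
    emit(0) @ H0 ⇒ out+=0
    emit(7) @ H0 ⇒ out+=7
    H0 returns [0, 7, 8]
    H1 returns [[0, 7, 8]]
= [[0, 7, 26], [0, 7, 8]]

Answer: [[0, 7, 26], [0, 7, 8]]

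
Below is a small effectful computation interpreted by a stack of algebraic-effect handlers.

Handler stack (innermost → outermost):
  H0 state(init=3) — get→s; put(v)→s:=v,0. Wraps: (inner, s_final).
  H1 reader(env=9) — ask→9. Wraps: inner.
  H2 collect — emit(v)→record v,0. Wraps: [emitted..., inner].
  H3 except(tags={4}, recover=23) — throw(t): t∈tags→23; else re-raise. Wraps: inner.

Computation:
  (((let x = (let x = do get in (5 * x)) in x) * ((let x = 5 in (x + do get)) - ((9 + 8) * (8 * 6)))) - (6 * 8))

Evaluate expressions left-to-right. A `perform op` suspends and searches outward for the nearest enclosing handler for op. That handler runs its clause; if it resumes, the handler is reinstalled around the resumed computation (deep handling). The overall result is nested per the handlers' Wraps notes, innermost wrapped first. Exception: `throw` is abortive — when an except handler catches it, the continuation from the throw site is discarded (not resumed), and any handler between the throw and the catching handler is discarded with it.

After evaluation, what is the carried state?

Answer: 3

Working:
get @ H0 ⇒ 3
get @ H0 ⇒ 3
H0 returns (-12168, 3)
H1 returns (-12168, 3)
H2 returns [(-12168, 3)]
H3 returns [(-12168, 3)]
= [(-12168, 3)]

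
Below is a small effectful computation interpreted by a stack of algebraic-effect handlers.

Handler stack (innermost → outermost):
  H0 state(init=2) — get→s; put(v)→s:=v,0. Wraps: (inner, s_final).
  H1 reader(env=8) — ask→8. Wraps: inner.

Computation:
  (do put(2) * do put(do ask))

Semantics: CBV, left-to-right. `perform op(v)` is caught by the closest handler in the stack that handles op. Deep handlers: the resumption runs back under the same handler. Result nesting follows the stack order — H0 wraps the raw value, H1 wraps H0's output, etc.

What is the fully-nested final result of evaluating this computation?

Answer: (0, 8)

Working:
put(2) @ H0 ⇒ s:=2
ask @ H1 ⇒ 8
put(8) @ H0 ⇒ s:=8
H0 returns (0, 8)
H1 returns (0, 8)
= (0, 8)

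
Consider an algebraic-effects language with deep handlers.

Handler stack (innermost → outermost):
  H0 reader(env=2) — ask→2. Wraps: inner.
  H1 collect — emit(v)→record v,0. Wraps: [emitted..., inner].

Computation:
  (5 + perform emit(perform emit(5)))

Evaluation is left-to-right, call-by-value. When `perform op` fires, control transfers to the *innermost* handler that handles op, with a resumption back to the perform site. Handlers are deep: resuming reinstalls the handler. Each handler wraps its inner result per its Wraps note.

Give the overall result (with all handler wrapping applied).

Step-by-step:
emit(5) @ H1 ⇒ out+=5
emit(0) @ H1 ⇒ out+=0
H0 returns 5
H1 returns [5, 0, 5]
= [5, 0, 5]

Answer: [5, 0, 5]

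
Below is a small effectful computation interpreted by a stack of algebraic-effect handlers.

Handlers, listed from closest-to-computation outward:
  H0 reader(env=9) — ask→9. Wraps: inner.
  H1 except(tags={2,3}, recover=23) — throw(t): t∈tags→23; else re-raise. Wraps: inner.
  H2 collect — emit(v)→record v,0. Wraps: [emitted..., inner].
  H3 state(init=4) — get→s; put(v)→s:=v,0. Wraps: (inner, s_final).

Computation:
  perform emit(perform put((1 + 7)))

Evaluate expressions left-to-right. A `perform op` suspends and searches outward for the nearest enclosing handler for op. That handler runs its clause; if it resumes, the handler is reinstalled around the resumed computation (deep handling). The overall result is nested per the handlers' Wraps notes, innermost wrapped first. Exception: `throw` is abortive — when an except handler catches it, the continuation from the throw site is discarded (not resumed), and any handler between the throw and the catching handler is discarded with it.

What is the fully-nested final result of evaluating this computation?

Answer: ([0, 0], 8)

Step-by-step:
put(8) @ H3 ⇒ s:=8
emit(0) @ H2 ⇒ out+=0
H0 returns 0
H1 returns 0
H2 returns [0, 0]
H3 returns ([0, 0], 8)
= ([0, 0], 8)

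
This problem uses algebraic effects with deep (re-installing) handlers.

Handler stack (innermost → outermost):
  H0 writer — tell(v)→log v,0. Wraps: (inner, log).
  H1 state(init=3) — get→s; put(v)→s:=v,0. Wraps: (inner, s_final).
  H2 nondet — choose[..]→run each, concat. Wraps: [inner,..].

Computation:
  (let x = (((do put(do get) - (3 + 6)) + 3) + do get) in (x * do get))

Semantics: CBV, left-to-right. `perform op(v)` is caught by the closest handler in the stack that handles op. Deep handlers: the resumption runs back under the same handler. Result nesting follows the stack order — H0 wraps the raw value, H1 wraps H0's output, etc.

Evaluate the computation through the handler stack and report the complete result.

Answer: [((-9, ()), 3)]

Working:
get @ H1 ⇒ 3
put(3) @ H1 ⇒ s:=3
get @ H1 ⇒ 3
get @ H1 ⇒ 3
H0 returns (-9, ())
H1 returns ((-9, ()), 3)
H2 returns [((-9, ()), 3)]
= [((-9, ()), 3)]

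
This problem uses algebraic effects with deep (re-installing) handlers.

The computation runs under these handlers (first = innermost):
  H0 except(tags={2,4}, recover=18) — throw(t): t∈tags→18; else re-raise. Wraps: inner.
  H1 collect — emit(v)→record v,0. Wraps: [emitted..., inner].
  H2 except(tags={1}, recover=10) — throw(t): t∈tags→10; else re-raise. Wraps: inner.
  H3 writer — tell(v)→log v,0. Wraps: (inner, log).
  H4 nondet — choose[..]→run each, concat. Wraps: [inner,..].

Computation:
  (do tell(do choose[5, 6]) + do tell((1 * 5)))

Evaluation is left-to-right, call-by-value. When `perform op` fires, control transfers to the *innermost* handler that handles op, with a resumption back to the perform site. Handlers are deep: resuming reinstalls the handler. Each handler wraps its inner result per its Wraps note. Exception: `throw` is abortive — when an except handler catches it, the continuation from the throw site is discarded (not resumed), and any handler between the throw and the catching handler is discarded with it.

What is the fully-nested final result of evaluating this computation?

Working:
choose[5, 6] @ H4
  branch[0] choose=5:
    tell(5) @ H3 ⇒ log+=5
    tell(5) @ H3 ⇒ log+=5
    H0 returns 0
    H1 returns [0]
    H2 returns [0]
    H3 returns ([0], (5, 5))
    H4 returns [([0], (5, 5))]
  branch[1] choose=6:
    tell(6) @ H3 ⇒ log+=6
    tell(5) @ H3 ⇒ log+=5
    H0 returns 0
    H1 returns [0]
    H2 returns [0]
    H3 returns ([0], (6, 5))
    H4 returns [([0], (6, 5))]
= [([0], (5, 5)), ([0], (6, 5))]

Answer: [([0], (5, 5)), ([0], (6, 5))]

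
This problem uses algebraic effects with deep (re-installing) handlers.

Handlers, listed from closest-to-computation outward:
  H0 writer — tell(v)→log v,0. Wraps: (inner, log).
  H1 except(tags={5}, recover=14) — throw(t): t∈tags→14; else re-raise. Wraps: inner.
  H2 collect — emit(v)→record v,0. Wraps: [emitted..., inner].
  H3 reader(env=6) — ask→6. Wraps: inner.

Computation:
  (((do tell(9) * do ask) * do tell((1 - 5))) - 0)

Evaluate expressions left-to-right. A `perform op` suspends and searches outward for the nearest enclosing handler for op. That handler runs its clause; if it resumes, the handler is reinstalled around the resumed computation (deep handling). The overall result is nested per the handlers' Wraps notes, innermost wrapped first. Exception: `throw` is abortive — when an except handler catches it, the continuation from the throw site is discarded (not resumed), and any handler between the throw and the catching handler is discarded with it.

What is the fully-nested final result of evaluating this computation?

Step-by-step:
tell(9) @ H0 ⇒ log+=9
ask @ H3 ⇒ 6
tell(-4) @ H0 ⇒ log+=-4
H0 returns (0, (9, -4))
H1 returns (0, (9, -4))
H2 returns [(0, (9, -4))]
H3 returns [(0, (9, -4))]
= [(0, (9, -4))]

Answer: [(0, (9, -4))]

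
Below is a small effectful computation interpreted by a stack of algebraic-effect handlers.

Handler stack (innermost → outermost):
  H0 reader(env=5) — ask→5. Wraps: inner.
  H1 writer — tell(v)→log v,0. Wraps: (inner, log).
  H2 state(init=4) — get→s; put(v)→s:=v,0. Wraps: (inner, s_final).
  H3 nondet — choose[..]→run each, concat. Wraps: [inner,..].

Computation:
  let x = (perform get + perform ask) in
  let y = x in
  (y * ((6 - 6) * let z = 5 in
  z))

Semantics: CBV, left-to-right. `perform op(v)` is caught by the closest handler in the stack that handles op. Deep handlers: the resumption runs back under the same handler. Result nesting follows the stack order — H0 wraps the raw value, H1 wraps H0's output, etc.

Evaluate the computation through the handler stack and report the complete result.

Step-by-step:
get @ H2 ⇒ 4
ask @ H0 ⇒ 5
H0 returns 0
H1 returns (0, ())
H2 returns ((0, ()), 4)
H3 returns [((0, ()), 4)]
= [((0, ()), 4)]

Answer: [((0, ()), 4)]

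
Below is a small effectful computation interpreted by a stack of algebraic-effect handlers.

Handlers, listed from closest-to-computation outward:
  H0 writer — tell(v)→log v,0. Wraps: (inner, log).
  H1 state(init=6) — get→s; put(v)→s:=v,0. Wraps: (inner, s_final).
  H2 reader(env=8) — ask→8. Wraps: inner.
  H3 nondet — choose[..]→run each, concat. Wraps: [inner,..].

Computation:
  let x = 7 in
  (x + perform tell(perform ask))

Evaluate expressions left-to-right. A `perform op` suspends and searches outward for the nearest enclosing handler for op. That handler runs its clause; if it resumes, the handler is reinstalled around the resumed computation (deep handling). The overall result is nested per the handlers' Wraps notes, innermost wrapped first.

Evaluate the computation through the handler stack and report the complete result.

Working:
ask @ H2 ⇒ 8
tell(8) @ H0 ⇒ log+=8
H0 returns (7, (8))
H1 returns ((7, (8)), 6)
H2 returns ((7, (8)), 6)
H3 returns [((7, (8)), 6)]
= [((7, (8)), 6)]

Answer: [((7, (8)), 6)]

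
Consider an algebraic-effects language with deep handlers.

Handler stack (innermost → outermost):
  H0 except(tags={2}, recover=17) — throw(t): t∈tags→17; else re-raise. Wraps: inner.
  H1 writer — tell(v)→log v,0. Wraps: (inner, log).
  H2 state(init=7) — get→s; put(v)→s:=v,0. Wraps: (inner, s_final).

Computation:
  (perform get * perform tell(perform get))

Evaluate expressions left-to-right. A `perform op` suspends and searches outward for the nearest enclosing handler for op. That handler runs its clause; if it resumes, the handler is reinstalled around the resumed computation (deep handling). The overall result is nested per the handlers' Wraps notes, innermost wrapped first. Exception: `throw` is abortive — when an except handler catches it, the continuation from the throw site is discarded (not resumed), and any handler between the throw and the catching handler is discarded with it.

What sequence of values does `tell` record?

Evaluation trace:
get @ H2 ⇒ 7
get @ H2 ⇒ 7
tell(7) @ H1 ⇒ log+=7
H0 returns 0
H1 returns (0, (7))
H2 returns ((0, (7)), 7)
= ((0, (7)), 7)

Answer: (7)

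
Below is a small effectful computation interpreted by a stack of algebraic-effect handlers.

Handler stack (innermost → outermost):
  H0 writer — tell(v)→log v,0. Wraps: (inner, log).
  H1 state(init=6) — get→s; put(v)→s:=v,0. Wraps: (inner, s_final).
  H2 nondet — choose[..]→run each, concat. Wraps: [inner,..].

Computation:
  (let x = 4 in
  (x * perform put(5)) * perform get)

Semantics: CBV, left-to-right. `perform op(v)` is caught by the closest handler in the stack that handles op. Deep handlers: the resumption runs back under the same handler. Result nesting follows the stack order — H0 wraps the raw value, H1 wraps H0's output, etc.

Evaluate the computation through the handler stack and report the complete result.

Evaluation trace:
put(5) @ H1 ⇒ s:=5
get @ H1 ⇒ 5
H0 returns (0, ())
H1 returns ((0, ()), 5)
H2 returns [((0, ()), 5)]
= [((0, ()), 5)]

Answer: [((0, ()), 5)]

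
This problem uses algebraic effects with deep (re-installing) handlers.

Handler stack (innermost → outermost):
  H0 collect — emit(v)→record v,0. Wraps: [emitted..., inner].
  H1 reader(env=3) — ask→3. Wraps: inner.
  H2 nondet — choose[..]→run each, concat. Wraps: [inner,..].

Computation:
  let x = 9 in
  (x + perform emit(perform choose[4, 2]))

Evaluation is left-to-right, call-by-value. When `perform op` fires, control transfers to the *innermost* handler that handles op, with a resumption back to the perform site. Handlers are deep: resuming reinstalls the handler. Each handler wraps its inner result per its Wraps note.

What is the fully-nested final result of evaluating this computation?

Answer: [[4, 9], [2, 9]]

Working:
choose[4, 2] @ H2
  branch[0] choose=4:
    emit(4) @ H0 ⇒ out+=4
    H0 returns [4, 9]
    H1 returns [4, 9]
    H2 returns [[4, 9]]
  branch[1] choose=2:
    emit(2) @ H0 ⇒ out+=2
    H0 returns [2, 9]
    H1 returns [2, 9]
    H2 returns [[2, 9]]
= [[4, 9], [2, 9]]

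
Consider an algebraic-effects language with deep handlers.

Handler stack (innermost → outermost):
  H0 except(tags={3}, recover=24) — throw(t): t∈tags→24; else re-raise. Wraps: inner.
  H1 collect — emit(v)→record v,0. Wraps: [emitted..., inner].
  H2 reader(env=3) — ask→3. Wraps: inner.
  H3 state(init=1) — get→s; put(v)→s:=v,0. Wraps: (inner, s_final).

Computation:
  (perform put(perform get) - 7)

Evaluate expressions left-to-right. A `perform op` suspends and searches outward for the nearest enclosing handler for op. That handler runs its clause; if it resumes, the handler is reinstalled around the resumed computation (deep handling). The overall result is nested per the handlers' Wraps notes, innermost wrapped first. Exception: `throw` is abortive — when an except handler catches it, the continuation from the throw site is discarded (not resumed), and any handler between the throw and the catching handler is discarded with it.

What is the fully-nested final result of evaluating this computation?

Answer: ([-7], 1)

Working:
get @ H3 ⇒ 1
put(1) @ H3 ⇒ s:=1
H0 returns -7
H1 returns [-7]
H2 returns [-7]
H3 returns ([-7], 1)
= ([-7], 1)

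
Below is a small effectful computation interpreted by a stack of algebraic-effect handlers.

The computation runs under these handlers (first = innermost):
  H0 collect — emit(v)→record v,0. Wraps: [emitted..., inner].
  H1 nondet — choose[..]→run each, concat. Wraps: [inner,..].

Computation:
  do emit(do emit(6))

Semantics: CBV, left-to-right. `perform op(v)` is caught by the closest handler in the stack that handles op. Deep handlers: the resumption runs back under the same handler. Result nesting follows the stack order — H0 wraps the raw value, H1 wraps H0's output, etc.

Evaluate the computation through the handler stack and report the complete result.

Working:
emit(6) @ H0 ⇒ out+=6
emit(0) @ H0 ⇒ out+=0
H0 returns [6, 0, 0]
H1 returns [[6, 0, 0]]
= [[6, 0, 0]]

Answer: [[6, 0, 0]]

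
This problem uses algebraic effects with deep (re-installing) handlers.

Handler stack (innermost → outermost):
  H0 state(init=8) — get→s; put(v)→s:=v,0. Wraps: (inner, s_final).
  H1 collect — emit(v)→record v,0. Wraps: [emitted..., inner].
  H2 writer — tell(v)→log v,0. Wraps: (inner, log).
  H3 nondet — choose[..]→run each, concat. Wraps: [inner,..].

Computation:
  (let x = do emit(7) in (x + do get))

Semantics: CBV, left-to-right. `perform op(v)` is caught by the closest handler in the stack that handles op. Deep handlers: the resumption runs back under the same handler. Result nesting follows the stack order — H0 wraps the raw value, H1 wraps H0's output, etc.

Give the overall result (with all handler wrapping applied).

Answer: [([7, (8, 8)], ())]

Step-by-step:
emit(7) @ H1 ⇒ out+=7
get @ H0 ⇒ 8
H0 returns (8, 8)
H1 returns [7, (8, 8)]
H2 returns ([7, (8, 8)], ())
H3 returns [([7, (8, 8)], ())]
= [([7, (8, 8)], ())]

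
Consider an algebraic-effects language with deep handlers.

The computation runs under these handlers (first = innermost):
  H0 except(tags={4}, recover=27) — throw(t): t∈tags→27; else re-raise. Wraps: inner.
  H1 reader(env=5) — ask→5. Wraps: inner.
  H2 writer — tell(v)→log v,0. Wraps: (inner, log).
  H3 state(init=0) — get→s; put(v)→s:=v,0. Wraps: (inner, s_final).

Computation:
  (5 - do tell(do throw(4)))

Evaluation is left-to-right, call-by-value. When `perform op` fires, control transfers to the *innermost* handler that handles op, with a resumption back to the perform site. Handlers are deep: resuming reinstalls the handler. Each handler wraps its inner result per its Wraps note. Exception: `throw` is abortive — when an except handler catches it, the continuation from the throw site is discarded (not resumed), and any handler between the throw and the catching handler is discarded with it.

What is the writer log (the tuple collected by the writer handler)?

Answer: ()

Working:
throw(4) @ H0 caught ⇒ 27
H1 returns 27
H2 returns (27, ())
H3 returns ((27, ()), 0)
= ((27, ()), 0)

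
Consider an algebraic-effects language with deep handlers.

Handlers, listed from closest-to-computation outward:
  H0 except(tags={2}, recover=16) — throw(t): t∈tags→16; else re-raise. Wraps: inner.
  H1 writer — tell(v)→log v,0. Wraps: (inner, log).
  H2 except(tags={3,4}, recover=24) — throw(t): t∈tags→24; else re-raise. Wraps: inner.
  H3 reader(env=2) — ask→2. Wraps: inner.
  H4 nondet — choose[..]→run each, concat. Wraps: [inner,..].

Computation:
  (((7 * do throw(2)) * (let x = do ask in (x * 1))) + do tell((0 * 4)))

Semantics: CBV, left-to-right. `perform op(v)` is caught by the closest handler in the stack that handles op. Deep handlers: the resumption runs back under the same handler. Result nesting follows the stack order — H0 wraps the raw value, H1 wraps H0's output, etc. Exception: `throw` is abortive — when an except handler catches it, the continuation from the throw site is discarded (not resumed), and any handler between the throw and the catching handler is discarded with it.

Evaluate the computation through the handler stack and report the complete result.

Working:
throw(2) @ H0 caught ⇒ 16
H1 returns (16, ())
H2 returns (16, ())
H3 returns (16, ())
H4 returns [(16, ())]
= [(16, ())]

Answer: [(16, ())]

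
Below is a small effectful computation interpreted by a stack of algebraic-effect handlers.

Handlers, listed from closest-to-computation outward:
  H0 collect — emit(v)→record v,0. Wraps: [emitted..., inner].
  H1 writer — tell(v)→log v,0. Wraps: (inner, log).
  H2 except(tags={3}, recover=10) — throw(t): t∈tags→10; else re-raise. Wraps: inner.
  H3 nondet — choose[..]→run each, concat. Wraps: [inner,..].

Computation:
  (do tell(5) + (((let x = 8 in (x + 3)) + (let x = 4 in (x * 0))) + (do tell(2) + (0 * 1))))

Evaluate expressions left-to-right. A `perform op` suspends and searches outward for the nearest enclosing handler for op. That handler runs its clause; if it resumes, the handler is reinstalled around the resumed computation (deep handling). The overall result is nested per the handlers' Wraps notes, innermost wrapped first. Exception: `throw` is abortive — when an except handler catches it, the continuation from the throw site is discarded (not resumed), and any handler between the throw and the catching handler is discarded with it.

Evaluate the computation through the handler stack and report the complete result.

Evaluation trace:
tell(5) @ H1 ⇒ log+=5
tell(2) @ H1 ⇒ log+=2
H0 returns [11]
H1 returns ([11], (5, 2))
H2 returns ([11], (5, 2))
H3 returns [([11], (5, 2))]
= [([11], (5, 2))]

Answer: [([11], (5, 2))]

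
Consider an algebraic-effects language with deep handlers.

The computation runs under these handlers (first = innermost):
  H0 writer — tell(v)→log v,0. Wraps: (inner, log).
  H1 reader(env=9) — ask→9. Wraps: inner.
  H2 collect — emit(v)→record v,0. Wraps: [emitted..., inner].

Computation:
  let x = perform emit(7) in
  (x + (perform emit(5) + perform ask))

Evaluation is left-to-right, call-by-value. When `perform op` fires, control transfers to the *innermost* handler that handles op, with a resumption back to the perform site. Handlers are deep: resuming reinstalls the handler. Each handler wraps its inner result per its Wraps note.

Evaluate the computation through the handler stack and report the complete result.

Answer: [7, 5, (9, ())]

Step-by-step:
emit(7) @ H2 ⇒ out+=7
emit(5) @ H2 ⇒ out+=5
ask @ H1 ⇒ 9
H0 returns (9, ())
H1 returns (9, ())
H2 returns [7, 5, (9, ())]
= [7, 5, (9, ())]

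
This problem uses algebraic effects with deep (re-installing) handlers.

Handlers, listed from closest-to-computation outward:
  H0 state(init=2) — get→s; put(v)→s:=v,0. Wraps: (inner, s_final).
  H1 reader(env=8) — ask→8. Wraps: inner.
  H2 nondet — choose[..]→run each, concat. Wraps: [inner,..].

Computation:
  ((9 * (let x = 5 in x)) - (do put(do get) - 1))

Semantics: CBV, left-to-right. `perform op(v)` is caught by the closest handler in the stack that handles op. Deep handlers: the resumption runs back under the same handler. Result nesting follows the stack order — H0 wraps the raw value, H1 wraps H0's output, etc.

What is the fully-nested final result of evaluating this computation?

Step-by-step:
get @ H0 ⇒ 2
put(2) @ H0 ⇒ s:=2
H0 returns (46, 2)
H1 returns (46, 2)
H2 returns [(46, 2)]
= [(46, 2)]

Answer: [(46, 2)]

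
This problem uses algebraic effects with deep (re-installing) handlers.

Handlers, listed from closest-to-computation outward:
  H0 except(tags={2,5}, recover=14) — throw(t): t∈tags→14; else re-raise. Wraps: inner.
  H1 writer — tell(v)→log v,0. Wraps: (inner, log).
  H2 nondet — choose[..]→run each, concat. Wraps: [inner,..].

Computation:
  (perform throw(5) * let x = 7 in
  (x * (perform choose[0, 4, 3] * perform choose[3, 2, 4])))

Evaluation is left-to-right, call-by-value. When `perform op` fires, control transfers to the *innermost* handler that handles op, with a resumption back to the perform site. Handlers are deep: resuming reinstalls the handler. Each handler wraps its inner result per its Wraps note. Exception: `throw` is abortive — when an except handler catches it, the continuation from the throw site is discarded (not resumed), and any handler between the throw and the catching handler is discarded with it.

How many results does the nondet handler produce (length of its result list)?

Answer: 1

Evaluation trace:
throw(5) @ H0 caught ⇒ 14
H1 returns (14, ())
H2 returns [(14, ())]
= [(14, ())]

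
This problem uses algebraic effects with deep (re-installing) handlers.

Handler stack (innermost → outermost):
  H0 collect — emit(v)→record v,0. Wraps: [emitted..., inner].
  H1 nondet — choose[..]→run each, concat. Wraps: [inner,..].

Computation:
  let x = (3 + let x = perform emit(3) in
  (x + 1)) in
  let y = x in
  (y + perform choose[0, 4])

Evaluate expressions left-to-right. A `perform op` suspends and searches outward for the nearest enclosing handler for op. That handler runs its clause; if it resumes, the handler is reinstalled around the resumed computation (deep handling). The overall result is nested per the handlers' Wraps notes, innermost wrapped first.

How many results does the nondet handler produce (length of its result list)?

Answer: 2

Evaluation trace:
emit(3) @ H0 ⇒ out+=3
choose[0, 4] @ H1
  branch[0] choose=0:
    H0 returns [3, 4]
    H1 returns [[3, 4]]
  branch[1] choose=4:
    H0 returns [3, 8]
    H1 returns [[3, 8]]
= [[3, 4], [3, 8]]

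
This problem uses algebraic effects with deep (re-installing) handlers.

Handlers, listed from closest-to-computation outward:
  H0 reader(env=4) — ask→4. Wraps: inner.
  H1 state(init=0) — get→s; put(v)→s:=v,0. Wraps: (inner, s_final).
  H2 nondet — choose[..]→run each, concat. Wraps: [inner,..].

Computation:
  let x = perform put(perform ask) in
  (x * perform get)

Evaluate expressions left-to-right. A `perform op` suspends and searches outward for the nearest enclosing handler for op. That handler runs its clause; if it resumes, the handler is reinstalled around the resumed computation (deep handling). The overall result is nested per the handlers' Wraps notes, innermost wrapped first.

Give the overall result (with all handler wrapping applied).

Answer: [(0, 4)]

Step-by-step:
ask @ H0 ⇒ 4
put(4) @ H1 ⇒ s:=4
get @ H1 ⇒ 4
H0 returns 0
H1 returns (0, 4)
H2 returns [(0, 4)]
= [(0, 4)]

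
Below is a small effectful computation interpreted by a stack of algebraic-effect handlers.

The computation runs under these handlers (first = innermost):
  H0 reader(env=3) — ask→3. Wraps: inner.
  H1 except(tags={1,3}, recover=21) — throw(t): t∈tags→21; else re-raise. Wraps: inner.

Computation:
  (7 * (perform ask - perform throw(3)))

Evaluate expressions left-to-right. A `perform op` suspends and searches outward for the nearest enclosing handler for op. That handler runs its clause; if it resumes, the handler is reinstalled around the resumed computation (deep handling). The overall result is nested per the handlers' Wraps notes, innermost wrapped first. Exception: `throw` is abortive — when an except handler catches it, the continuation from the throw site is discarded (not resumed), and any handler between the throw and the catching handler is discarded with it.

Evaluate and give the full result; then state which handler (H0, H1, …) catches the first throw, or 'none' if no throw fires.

Answer: 21 ; first throw caught by: H1

Working:
ask @ H0 ⇒ 3
throw(3) @ H1 caught ⇒ 21
= 21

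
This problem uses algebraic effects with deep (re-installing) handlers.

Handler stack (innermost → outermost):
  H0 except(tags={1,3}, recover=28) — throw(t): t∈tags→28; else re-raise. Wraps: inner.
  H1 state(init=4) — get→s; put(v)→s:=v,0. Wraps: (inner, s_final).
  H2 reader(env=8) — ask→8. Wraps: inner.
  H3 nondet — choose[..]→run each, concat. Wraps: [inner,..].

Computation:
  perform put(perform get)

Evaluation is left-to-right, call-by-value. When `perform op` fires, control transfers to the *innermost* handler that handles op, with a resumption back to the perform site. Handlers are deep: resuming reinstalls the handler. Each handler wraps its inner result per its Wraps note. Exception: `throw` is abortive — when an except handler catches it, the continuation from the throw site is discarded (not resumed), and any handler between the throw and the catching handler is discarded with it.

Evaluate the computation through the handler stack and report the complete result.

Evaluation trace:
get @ H1 ⇒ 4
put(4) @ H1 ⇒ s:=4
H0 returns 0
H1 returns (0, 4)
H2 returns (0, 4)
H3 returns [(0, 4)]
= [(0, 4)]

Answer: [(0, 4)]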